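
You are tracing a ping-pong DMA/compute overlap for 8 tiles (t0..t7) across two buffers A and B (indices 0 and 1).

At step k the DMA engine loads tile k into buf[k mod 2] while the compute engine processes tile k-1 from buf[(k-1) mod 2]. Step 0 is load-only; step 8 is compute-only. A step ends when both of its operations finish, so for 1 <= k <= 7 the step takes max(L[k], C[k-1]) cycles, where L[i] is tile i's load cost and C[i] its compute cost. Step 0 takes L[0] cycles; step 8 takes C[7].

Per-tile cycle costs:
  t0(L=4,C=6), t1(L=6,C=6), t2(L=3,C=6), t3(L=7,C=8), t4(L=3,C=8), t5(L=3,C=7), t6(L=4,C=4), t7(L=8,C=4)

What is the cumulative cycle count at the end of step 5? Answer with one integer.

k=0 load=t0/4c comp=- wait=4 total=4
k=1 load=t1/6c comp=t0/6c wait=6 total=10
k=2 load=t2/3c comp=t1/6c wait=6 total=16
k=3 load=t3/7c comp=t2/6c wait=7 total=23
k=4 load=t4/3c comp=t3/8c wait=8 total=31
k=5 load=t5/3c comp=t4/8c wait=8 total=39
k=6 load=t6/4c comp=t5/7c wait=7 total=46
k=7 load=t7/8c comp=t6/4c wait=8 total=54
k=8 load=- comp=t7/4c wait=4 total=58

end_cycle[5] = 39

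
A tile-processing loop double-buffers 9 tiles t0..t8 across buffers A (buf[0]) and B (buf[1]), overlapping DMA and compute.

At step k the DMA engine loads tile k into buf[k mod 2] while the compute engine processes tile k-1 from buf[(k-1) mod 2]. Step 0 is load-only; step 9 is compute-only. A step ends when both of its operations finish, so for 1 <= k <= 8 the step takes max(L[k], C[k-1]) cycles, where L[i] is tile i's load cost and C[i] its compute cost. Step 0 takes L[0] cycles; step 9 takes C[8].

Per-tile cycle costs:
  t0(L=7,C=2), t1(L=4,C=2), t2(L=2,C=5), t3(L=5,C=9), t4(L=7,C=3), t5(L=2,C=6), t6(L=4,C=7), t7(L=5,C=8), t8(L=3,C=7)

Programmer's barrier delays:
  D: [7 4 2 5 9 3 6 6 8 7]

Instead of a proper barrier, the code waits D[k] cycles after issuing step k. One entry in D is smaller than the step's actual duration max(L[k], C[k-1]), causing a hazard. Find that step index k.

step 0: need L[0]=7 = 7; D[0]=7 ok
step 1: need max(L[1]=4,C[0]=2) = 4; D[1]=4 ok
step 2: need max(L[2]=2,C[1]=2) = 2; D[2]=2 ok
step 3: need max(L[3]=5,C[2]=5) = 5; D[3]=5 ok
step 4: need max(L[4]=7,C[3]=9) = 9; D[4]=9 ok
step 5: need max(L[5]=2,C[4]=3) = 3; D[5]=3 ok
step 6: need max(L[6]=4,C[5]=6) = 6; D[6]=6 ok
step 7: need max(L[7]=5,C[6]=7) = 7; D[7]=6 SHORT
step 8: need max(L[8]=3,C[7]=8) = 8; D[8]=8 ok
step 9: need C[8]=7 = 7; D[9]=7 ok

hazard at step 7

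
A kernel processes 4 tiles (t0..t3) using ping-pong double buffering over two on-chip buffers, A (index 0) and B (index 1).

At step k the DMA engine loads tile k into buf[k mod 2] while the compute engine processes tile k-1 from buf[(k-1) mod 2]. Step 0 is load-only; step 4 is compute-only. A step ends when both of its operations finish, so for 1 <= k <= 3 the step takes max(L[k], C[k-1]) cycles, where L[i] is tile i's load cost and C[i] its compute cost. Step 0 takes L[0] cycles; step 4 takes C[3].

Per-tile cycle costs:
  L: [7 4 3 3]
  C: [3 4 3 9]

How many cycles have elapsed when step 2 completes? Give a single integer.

end_cycle[2] = 15

step 0: L[0]=7 → dur=7, Σ=7 | A=load:t0 B=idle [load-only]
step 1: L[1]=4 C[0]=3 → dur=4, Σ=11 | A=compute:t0 B=load:t1 [load-bound]
step 2: L[2]=3 C[1]=4 → dur=4, Σ=15 | A=load:t2 B=compute:t1 [compute-bound]
step 3: L[3]=3 C[2]=3 → dur=3, Σ=18 | A=compute:t2 B=load:t3 [tied]
step 4: C[3]=9 → dur=9, Σ=27 | A=idle B=compute:t3 [compute-only]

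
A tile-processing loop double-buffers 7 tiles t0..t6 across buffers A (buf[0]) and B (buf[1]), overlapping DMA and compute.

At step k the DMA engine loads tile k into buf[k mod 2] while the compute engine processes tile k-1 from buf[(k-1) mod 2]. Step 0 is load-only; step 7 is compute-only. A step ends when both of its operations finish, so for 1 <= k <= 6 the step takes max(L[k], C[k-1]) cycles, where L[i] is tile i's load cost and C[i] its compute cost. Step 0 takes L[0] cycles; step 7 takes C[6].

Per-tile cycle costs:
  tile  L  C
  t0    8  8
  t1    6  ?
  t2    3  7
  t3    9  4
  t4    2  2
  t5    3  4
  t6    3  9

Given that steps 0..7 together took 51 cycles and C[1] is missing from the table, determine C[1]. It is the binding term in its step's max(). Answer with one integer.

C[1] = 6

step 0 = dur = L[0]=8 = 8
step 1 = dur = max(L[1]=6, C[0]=8) = 8
step 2 = dur = max(L[2]=3, C[1]=?) = C[1]  (unknown; binding)
step 3 = dur = max(L[3]=9, C[2]=7) = 9
step 4 = dur = max(L[4]=2, C[3]=4) = 4
step 5 = dur = max(L[5]=3, C[4]=2) = 3
step 6 = dur = max(L[6]=3, C[5]=4) = 4
step 7 = dur = C[6]=9 = 9
sum of known step durations = 45
dur[2] = total - known = 51 - 45 = 6
C[1] is the binding max in step 2, so C[1] = dur[2] = 6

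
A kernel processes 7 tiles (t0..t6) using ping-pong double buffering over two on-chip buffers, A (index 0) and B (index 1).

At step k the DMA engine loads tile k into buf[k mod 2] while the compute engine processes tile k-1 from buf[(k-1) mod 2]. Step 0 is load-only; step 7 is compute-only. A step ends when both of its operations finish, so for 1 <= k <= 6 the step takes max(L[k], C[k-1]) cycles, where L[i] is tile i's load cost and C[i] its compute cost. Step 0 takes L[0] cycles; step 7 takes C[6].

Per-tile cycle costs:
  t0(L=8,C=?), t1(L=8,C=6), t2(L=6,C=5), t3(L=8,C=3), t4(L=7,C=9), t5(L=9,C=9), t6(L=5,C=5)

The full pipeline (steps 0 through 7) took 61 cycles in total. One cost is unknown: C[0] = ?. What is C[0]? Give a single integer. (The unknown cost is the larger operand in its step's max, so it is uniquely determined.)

step 0 = dur = L[0]=8 = 8
step 1 = dur = max(L[1]=8, C[0]=?) = C[0]  (unknown; binding)
step 2 = dur = max(L[2]=6, C[1]=6) = 6
step 3 = dur = max(L[3]=8, C[2]=5) = 8
step 4 = dur = max(L[4]=7, C[3]=3) = 7
step 5 = dur = max(L[5]=9, C[4]=9) = 9
step 6 = dur = max(L[6]=5, C[5]=9) = 9
step 7 = dur = C[6]=5 = 5
sum of known step durations = 52
dur[1] = total - known = 61 - 52 = 9
C[0] is the binding max in step 1, so C[0] = dur[1] = 9

C[0] = 9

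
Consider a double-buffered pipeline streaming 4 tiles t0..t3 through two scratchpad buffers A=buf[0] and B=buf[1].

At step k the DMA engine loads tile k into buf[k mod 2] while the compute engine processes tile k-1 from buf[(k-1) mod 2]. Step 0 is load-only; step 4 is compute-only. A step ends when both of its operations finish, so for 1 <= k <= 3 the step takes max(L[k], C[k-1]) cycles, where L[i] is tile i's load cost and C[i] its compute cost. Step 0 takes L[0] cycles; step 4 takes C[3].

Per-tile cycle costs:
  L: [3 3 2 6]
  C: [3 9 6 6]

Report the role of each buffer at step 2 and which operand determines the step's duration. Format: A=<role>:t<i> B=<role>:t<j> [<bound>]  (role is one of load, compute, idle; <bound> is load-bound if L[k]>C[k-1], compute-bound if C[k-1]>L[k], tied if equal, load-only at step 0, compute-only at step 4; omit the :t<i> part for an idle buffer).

k=0 load=t0/3c comp=- wait=3 total=3
k=1 load=t1/3c comp=t0/3c wait=3 total=6
k=2 load=t2/2c comp=t1/9c wait=9 total=15
k=3 load=t3/6c comp=t2/6c wait=6 total=21
k=4 load=- comp=t3/6c wait=6 total=27

step 2: A=load:t2 B=compute:t1 [compute-bound]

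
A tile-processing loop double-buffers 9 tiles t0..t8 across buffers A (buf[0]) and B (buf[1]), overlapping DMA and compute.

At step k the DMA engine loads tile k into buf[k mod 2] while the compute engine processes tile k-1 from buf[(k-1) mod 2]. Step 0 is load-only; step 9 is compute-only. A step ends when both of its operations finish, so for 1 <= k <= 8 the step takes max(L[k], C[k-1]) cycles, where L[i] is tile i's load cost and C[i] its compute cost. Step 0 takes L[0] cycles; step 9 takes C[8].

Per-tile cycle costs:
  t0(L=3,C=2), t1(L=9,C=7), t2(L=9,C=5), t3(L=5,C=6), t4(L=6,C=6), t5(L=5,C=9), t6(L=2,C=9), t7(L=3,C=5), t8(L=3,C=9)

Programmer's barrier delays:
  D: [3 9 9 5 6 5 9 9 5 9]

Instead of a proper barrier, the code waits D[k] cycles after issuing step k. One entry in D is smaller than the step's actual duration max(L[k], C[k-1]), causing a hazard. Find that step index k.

k=0 barrier L[0]=3→3c, D[0]=3 ok
k=1 barrier max(L[1]=9,C[0]=2)→9c, D[1]=9 ok
k=2 barrier max(L[2]=9,C[1]=7)→9c, D[2]=9 ok
k=3 barrier max(L[3]=5,C[2]=5)→5c, D[3]=5 ok
k=4 barrier max(L[4]=6,C[3]=6)→6c, D[4]=6 ok
k=5 barrier max(L[5]=5,C[4]=6)→6c, D[5]=5 SHORT
k=6 barrier max(L[6]=2,C[5]=9)→9c, D[6]=9 ok
k=7 barrier max(L[7]=3,C[6]=9)→9c, D[7]=9 ok
k=8 barrier max(L[8]=3,C[7]=5)→5c, D[8]=5 ok
k=9 barrier C[8]=9→9c, D[9]=9 ok

hazard at step 5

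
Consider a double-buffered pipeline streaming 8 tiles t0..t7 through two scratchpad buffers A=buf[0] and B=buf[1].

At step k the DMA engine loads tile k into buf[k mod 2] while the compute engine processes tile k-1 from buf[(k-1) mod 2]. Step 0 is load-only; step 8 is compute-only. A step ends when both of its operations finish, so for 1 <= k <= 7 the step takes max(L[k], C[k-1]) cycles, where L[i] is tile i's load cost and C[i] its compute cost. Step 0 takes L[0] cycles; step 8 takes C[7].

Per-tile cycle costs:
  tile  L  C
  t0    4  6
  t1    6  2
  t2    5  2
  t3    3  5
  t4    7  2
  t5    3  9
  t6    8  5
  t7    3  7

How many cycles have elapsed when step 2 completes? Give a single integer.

[0] DMA t0→A (4c) ∥ CU idle ⇒ 4c, clock 4
[1] DMA t1→B (6c) ∥ CU A:t0 (6c) ⇒ 6c, clock 10
[2] DMA t2→A (5c) ∥ CU B:t1 (2c) ⇒ 5c, clock 15
[3] DMA t3→B (3c) ∥ CU A:t2 (2c) ⇒ 3c, clock 18
[4] DMA t4→A (7c) ∥ CU B:t3 (5c) ⇒ 7c, clock 25
[5] DMA t5→B (3c) ∥ CU A:t4 (2c) ⇒ 3c, clock 28
[6] DMA t6→A (8c) ∥ CU B:t5 (9c) ⇒ 9c, clock 37
[7] DMA t7→B (3c) ∥ CU A:t6 (5c) ⇒ 5c, clock 42
[8] DMA idle ∥ CU B:t7 (7c) ⇒ 7c, clock 49

end_cycle[2] = 15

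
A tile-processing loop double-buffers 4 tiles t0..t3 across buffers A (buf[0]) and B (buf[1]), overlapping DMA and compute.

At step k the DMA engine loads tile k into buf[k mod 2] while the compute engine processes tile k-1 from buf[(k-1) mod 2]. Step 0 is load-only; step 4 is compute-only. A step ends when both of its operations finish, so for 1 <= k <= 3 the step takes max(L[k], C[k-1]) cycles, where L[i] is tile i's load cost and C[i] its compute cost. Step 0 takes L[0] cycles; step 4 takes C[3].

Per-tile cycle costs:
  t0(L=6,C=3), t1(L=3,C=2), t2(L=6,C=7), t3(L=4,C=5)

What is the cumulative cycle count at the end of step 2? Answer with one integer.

k=0 load=t0/6c comp=- wait=6 total=6
k=1 load=t1/3c comp=t0/3c wait=3 total=9
k=2 load=t2/6c comp=t1/2c wait=6 total=15
k=3 load=t3/4c comp=t2/7c wait=7 total=22
k=4 load=- comp=t3/5c wait=5 total=27

end_cycle[2] = 15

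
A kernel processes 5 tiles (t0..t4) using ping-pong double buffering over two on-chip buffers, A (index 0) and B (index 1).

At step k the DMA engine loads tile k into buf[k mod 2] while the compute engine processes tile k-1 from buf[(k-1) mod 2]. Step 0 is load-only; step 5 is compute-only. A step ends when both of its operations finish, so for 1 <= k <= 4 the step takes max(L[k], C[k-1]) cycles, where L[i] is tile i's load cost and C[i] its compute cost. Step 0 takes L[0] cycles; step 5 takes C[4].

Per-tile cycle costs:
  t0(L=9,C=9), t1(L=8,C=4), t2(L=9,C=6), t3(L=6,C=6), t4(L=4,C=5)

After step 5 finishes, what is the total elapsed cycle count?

k=0 load=t0/9c comp=- wait=9 total=9
k=1 load=t1/8c comp=t0/9c wait=9 total=18
k=2 load=t2/9c comp=t1/4c wait=9 total=27
k=3 load=t3/6c comp=t2/6c wait=6 total=33
k=4 load=t4/4c comp=t3/6c wait=6 total=39
k=5 load=- comp=t4/5c wait=5 total=44

end_cycle[5] = 44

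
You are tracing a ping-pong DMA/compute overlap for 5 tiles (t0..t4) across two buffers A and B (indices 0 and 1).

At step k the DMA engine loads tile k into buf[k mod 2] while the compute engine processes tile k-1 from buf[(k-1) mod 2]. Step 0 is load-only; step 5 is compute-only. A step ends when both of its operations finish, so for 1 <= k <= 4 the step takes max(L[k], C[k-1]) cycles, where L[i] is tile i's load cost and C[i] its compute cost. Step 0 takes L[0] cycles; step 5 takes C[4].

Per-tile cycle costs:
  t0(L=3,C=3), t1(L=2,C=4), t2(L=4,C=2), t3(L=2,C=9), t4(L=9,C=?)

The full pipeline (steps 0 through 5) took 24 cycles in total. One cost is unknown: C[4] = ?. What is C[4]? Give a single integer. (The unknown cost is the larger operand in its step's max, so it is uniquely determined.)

C[4] = 3

step 0 → dur = L[0]=3 = 3
step 1 → dur = max(L[1]=2, C[0]=3) = 3
step 2 → dur = max(L[2]=4, C[1]=4) = 4
step 3 → dur = max(L[3]=2, C[2]=2) = 2
step 4 → dur = max(L[4]=9, C[3]=9) = 9
step 5 → dur = C[4]=? = C[4]  (unknown; binding)
sum of known step durations = 21
dur[5] = total - known = 24 - 21 = 3
C[4] is the binding max in step 5, so C[4] = dur[5] = 3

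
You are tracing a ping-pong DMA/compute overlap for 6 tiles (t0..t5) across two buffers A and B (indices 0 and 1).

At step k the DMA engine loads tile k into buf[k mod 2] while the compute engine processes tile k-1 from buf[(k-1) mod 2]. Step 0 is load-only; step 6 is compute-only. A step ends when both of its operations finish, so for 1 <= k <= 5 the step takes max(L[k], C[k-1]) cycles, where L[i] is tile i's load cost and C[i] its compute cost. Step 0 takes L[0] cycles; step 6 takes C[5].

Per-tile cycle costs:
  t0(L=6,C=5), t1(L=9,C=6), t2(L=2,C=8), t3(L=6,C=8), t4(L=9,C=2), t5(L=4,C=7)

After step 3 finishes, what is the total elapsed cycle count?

end_cycle[3] = 29

k=0 load=t0/6c comp=- wait=6 total=6
k=1 load=t1/9c comp=t0/5c wait=9 total=15
k=2 load=t2/2c comp=t1/6c wait=6 total=21
k=3 load=t3/6c comp=t2/8c wait=8 total=29
k=4 load=t4/9c comp=t3/8c wait=9 total=38
k=5 load=t5/4c comp=t4/2c wait=4 total=42
k=6 load=- comp=t5/7c wait=7 total=49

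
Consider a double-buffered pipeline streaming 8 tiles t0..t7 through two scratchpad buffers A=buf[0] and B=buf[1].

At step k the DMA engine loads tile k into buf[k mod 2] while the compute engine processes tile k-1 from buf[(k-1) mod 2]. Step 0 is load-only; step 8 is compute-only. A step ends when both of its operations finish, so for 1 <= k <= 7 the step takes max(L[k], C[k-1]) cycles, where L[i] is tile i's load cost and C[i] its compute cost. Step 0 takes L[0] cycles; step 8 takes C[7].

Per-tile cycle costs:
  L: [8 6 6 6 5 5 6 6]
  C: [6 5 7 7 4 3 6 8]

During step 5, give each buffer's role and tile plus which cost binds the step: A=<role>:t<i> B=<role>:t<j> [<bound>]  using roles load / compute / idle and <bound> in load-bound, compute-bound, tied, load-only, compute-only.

step 0: L[0]=8 → dur=8, Σ=8 | A=load:t0 B=idle [load-only]
step 1: L[1]=6 C[0]=6 → dur=6, Σ=14 | A=compute:t0 B=load:t1 [tied]
step 2: L[2]=6 C[1]=5 → dur=6, Σ=20 | A=load:t2 B=compute:t1 [load-bound]
step 3: L[3]=6 C[2]=7 → dur=7, Σ=27 | A=compute:t2 B=load:t3 [compute-bound]
step 4: L[4]=5 C[3]=7 → dur=7, Σ=34 | A=load:t4 B=compute:t3 [compute-bound]
step 5: L[5]=5 C[4]=4 → dur=5, Σ=39 | A=compute:t4 B=load:t5 [load-bound]
step 6: L[6]=6 C[5]=3 → dur=6, Σ=45 | A=load:t6 B=compute:t5 [load-bound]
step 7: L[7]=6 C[6]=6 → dur=6, Σ=51 | A=compute:t6 B=load:t7 [tied]
step 8: C[7]=8 → dur=8, Σ=59 | A=idle B=compute:t7 [compute-only]

step 5: A=compute:t4 B=load:t5 [load-bound]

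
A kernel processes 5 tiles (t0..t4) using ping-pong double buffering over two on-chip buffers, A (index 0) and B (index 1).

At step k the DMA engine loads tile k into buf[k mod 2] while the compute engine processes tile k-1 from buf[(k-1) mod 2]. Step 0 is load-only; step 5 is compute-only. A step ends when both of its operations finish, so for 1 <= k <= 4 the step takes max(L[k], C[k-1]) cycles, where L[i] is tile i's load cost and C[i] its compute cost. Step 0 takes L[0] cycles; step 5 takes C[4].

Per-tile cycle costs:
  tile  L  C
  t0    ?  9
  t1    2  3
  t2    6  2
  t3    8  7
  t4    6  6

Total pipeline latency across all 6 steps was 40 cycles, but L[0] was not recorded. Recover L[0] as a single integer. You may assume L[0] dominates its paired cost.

L[0] = 4

step 0: dur = L[0]=? = L[0]  (unknown; binding)
step 1: dur = max(L[1]=2, C[0]=9) = 9
step 2: dur = max(L[2]=6, C[1]=3) = 6
step 3: dur = max(L[3]=8, C[2]=2) = 8
step 4: dur = max(L[4]=6, C[3]=7) = 7
step 5: dur = C[4]=6 = 6
sum of known step durations = 36
dur[0] = total - known = 40 - 36 = 4
L[0] is the binding max in step 0, so L[0] = dur[0] = 4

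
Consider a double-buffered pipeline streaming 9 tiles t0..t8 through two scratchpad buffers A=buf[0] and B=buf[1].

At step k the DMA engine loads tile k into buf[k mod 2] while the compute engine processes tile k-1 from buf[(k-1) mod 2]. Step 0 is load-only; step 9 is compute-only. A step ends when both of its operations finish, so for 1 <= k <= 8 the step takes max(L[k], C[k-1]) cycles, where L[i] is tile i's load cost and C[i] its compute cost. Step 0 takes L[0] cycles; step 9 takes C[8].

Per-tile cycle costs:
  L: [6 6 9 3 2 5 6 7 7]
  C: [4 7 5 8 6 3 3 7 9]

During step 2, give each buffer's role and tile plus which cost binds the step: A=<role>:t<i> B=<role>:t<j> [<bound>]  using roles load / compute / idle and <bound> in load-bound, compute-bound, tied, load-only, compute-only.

step 2: A=load:t2 B=compute:t1 [load-bound]

[0] DMA t0→A (6c) ∥ CU idle ⇒ 6c, clock 6
[1] DMA t1→B (6c) ∥ CU A:t0 (4c) ⇒ 6c, clock 12
[2] DMA t2→A (9c) ∥ CU B:t1 (7c) ⇒ 9c, clock 21
[3] DMA t3→B (3c) ∥ CU A:t2 (5c) ⇒ 5c, clock 26
[4] DMA t4→A (2c) ∥ CU B:t3 (8c) ⇒ 8c, clock 34
[5] DMA t5→B (5c) ∥ CU A:t4 (6c) ⇒ 6c, clock 40
[6] DMA t6→A (6c) ∥ CU B:t5 (3c) ⇒ 6c, clock 46
[7] DMA t7→B (7c) ∥ CU A:t6 (3c) ⇒ 7c, clock 53
[8] DMA t8→A (7c) ∥ CU B:t7 (7c) ⇒ 7c, clock 60
[9] DMA idle ∥ CU A:t8 (9c) ⇒ 9c, clock 69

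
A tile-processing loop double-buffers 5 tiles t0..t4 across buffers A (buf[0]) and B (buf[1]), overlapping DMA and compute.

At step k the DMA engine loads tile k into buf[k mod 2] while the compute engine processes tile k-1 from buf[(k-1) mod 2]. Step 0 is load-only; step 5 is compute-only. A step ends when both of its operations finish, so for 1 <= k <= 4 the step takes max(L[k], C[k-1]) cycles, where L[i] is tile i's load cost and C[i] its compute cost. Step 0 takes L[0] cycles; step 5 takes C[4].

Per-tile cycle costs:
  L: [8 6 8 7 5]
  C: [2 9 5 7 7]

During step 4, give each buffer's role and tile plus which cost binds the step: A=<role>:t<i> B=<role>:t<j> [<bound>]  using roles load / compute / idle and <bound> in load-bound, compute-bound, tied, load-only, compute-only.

step 4: A=load:t4 B=compute:t3 [compute-bound]

  0. 8=8c; end=8; A:t0 B:-
  1. max(6,2)=6c; end=14; A:t0 B:t1
  2. max(8,9)=9c; end=23; A:t2 B:t1
  3. max(7,5)=7c; end=30; A:t2 B:t3
  4. max(5,7)=7c; end=37; A:t4 B:t3
  5. 7=7c; end=44; A:t4 B:t3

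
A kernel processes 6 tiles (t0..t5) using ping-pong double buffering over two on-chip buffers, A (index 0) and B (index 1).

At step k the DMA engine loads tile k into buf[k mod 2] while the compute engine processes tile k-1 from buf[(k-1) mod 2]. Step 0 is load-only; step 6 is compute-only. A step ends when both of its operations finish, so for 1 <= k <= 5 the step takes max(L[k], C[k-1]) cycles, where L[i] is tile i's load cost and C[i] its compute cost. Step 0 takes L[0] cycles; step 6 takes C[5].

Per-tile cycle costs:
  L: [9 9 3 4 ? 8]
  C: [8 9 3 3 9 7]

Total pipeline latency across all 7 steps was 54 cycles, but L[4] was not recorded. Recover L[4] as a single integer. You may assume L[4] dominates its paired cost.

step 0 | dur = L[0]=9 = 9
step 1 | dur = max(L[1]=9, C[0]=8) = 9
step 2 | dur = max(L[2]=3, C[1]=9) = 9
step 3 | dur = max(L[3]=4, C[2]=3) = 4
step 4 | dur = max(L[4]=?, C[3]=3) = L[4]  (unknown; binding)
step 5 | dur = max(L[5]=8, C[4]=9) = 9
step 6 | dur = C[5]=7 = 7
sum of known step durations = 47
dur[4] = total - known = 54 - 47 = 7
L[4] is the binding max in step 4, so L[4] = dur[4] = 7

L[4] = 7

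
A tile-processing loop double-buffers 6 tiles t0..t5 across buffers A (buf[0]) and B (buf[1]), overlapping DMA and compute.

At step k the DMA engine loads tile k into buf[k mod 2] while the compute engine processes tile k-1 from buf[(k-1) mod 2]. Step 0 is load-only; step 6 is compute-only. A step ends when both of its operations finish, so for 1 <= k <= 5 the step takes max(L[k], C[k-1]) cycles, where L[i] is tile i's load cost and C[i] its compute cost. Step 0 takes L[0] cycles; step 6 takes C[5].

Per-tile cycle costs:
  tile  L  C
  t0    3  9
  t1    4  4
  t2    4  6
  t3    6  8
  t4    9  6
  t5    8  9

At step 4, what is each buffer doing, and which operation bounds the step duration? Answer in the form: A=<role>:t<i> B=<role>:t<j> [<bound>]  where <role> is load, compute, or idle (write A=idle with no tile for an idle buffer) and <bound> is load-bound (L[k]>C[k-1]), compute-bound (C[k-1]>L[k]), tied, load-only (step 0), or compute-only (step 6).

step 4: A=load:t4 B=compute:t3 [load-bound]

k=0 load=t0/3c comp=- wait=3 total=3
k=1 load=t1/4c comp=t0/9c wait=9 total=12
k=2 load=t2/4c comp=t1/4c wait=4 total=16
k=3 load=t3/6c comp=t2/6c wait=6 total=22
k=4 load=t4/9c comp=t3/8c wait=9 total=31
k=5 load=t5/8c comp=t4/6c wait=8 total=39
k=6 load=- comp=t5/9c wait=9 total=48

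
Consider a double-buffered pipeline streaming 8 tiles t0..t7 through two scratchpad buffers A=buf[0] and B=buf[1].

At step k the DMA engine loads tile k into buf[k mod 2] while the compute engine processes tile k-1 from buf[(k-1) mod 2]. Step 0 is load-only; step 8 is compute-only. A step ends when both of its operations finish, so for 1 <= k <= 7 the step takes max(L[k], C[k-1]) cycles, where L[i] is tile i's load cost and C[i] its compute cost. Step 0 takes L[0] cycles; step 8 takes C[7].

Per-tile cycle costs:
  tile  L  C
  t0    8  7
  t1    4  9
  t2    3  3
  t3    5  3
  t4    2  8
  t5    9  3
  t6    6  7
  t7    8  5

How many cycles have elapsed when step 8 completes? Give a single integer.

end_cycle[8] = 60

step 0: L[0]=8 → dur=8, Σ=8 | A=load:t0 B=idle [load-only]
step 1: L[1]=4 C[0]=7 → dur=7, Σ=15 | A=compute:t0 B=load:t1 [compute-bound]
step 2: L[2]=3 C[1]=9 → dur=9, Σ=24 | A=load:t2 B=compute:t1 [compute-bound]
step 3: L[3]=5 C[2]=3 → dur=5, Σ=29 | A=compute:t2 B=load:t3 [load-bound]
step 4: L[4]=2 C[3]=3 → dur=3, Σ=32 | A=load:t4 B=compute:t3 [compute-bound]
step 5: L[5]=9 C[4]=8 → dur=9, Σ=41 | A=compute:t4 B=load:t5 [load-bound]
step 6: L[6]=6 C[5]=3 → dur=6, Σ=47 | A=load:t6 B=compute:t5 [load-bound]
step 7: L[7]=8 C[6]=7 → dur=8, Σ=55 | A=compute:t6 B=load:t7 [load-bound]
step 8: C[7]=5 → dur=5, Σ=60 | A=idle B=compute:t7 [compute-only]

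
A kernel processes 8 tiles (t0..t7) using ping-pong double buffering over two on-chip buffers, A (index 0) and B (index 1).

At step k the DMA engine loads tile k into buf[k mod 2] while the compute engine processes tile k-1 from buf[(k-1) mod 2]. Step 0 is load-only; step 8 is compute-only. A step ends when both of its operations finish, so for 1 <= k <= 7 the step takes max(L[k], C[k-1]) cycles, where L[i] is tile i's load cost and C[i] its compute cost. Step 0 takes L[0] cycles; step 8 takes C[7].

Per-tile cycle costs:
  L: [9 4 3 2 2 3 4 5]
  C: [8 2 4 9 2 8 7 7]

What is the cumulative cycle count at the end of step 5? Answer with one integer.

[0] DMA t0→A (9c) ∥ CU idle ⇒ 9c, clock 9
[1] DMA t1→B (4c) ∥ CU A:t0 (8c) ⇒ 8c, clock 17
[2] DMA t2→A (3c) ∥ CU B:t1 (2c) ⇒ 3c, clock 20
[3] DMA t3→B (2c) ∥ CU A:t2 (4c) ⇒ 4c, clock 24
[4] DMA t4→A (2c) ∥ CU B:t3 (9c) ⇒ 9c, clock 33
[5] DMA t5→B (3c) ∥ CU A:t4 (2c) ⇒ 3c, clock 36
[6] DMA t6→A (4c) ∥ CU B:t5 (8c) ⇒ 8c, clock 44
[7] DMA t7→B (5c) ∥ CU A:t6 (7c) ⇒ 7c, clock 51
[8] DMA idle ∥ CU B:t7 (7c) ⇒ 7c, clock 58

end_cycle[5] = 36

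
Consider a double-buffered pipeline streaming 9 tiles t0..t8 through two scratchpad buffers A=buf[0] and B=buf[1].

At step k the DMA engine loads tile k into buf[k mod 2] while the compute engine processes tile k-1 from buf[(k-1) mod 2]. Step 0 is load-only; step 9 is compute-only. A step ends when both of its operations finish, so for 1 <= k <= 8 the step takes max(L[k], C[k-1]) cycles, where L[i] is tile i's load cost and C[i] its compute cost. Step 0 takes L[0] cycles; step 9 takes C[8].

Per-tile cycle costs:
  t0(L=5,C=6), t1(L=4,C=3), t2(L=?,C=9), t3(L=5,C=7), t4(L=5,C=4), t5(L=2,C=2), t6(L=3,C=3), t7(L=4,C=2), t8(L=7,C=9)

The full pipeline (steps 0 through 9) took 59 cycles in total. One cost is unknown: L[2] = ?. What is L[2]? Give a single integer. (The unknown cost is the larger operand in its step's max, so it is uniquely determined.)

L[2] = 5

step 0 | dur = L[0]=5 = 5
step 1 | dur = max(L[1]=4, C[0]=6) = 6
step 2 | dur = max(L[2]=?, C[1]=3) = L[2]  (unknown; binding)
step 3 | dur = max(L[3]=5, C[2]=9) = 9
step 4 | dur = max(L[4]=5, C[3]=7) = 7
step 5 | dur = max(L[5]=2, C[4]=4) = 4
step 6 | dur = max(L[6]=3, C[5]=2) = 3
step 7 | dur = max(L[7]=4, C[6]=3) = 4
step 8 | dur = max(L[8]=7, C[7]=2) = 7
step 9 | dur = C[8]=9 = 9
sum of known step durations = 54
dur[2] = total - known = 59 - 54 = 5
L[2] is the binding max in step 2, so L[2] = dur[2] = 5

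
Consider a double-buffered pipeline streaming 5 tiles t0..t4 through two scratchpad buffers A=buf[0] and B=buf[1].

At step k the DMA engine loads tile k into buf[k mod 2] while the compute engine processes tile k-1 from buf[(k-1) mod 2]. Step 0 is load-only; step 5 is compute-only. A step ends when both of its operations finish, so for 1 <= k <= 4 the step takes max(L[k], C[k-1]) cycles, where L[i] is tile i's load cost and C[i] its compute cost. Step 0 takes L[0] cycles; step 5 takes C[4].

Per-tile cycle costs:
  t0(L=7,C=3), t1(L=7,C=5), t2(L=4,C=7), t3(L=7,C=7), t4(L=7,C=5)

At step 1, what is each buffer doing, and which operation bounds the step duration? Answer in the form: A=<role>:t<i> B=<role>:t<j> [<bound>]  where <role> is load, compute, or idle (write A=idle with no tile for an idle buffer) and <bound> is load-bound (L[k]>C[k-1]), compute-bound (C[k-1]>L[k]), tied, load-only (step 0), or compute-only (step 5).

step 1: A=compute:t0 B=load:t1 [load-bound]

k=0 load=t0/7c comp=- wait=7 total=7
k=1 load=t1/7c comp=t0/3c wait=7 total=14
k=2 load=t2/4c comp=t1/5c wait=5 total=19
k=3 load=t3/7c comp=t2/7c wait=7 total=26
k=4 load=t4/7c comp=t3/7c wait=7 total=33
k=5 load=- comp=t4/5c wait=5 total=38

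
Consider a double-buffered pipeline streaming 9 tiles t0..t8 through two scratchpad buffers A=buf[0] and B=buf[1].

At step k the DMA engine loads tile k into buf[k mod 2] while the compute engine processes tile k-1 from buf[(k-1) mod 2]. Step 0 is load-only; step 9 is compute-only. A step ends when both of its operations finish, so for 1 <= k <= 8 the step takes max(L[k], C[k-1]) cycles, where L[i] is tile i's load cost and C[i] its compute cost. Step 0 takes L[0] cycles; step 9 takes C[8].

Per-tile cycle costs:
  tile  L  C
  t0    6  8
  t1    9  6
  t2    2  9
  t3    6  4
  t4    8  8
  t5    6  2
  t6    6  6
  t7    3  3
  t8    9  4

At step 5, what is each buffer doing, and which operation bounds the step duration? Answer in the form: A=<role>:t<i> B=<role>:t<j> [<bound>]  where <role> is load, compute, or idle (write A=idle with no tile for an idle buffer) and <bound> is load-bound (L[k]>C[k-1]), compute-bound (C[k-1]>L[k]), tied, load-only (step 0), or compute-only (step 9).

step 5: A=compute:t4 B=load:t5 [compute-bound]

k=0 load=t0/6c comp=- wait=6 total=6
k=1 load=t1/9c comp=t0/8c wait=9 total=15
k=2 load=t2/2c comp=t1/6c wait=6 total=21
k=3 load=t3/6c comp=t2/9c wait=9 total=30
k=4 load=t4/8c comp=t3/4c wait=8 total=38
k=5 load=t5/6c comp=t4/8c wait=8 total=46
k=6 load=t6/6c comp=t5/2c wait=6 total=52
k=7 load=t7/3c comp=t6/6c wait=6 total=58
k=8 load=t8/9c comp=t7/3c wait=9 total=67
k=9 load=- comp=t8/4c wait=4 total=71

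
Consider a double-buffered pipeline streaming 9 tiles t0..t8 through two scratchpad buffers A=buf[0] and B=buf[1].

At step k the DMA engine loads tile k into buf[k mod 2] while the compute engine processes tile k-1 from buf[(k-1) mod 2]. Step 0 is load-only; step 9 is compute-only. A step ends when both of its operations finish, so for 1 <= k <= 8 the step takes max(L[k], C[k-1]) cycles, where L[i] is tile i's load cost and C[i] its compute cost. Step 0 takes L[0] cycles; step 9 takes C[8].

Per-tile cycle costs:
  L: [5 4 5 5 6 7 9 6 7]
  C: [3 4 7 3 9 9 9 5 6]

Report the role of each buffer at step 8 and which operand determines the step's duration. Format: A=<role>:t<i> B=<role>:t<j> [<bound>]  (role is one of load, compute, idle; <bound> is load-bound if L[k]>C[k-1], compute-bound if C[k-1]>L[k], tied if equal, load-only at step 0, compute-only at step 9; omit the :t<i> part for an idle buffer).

k=0 load=t0/5c comp=- wait=5 total=5
k=1 load=t1/4c comp=t0/3c wait=4 total=9
k=2 load=t2/5c comp=t1/4c wait=5 total=14
k=3 load=t3/5c comp=t2/7c wait=7 total=21
k=4 load=t4/6c comp=t3/3c wait=6 total=27
k=5 load=t5/7c comp=t4/9c wait=9 total=36
k=6 load=t6/9c comp=t5/9c wait=9 total=45
k=7 load=t7/6c comp=t6/9c wait=9 total=54
k=8 load=t8/7c comp=t7/5c wait=7 total=61
k=9 load=- comp=t8/6c wait=6 total=67

step 8: A=load:t8 B=compute:t7 [load-bound]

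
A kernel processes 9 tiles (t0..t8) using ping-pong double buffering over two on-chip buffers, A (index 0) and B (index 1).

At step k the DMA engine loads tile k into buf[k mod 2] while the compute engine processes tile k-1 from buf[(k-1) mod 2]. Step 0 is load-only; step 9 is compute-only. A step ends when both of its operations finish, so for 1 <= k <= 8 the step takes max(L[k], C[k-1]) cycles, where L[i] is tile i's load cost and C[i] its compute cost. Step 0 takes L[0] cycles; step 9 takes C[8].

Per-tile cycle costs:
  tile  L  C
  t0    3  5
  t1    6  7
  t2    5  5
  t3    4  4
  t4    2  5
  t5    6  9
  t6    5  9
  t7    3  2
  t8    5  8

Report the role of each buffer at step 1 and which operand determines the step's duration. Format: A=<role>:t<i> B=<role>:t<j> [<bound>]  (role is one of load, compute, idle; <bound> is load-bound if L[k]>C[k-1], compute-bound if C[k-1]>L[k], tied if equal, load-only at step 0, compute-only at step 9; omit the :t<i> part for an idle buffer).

step 1: A=compute:t0 B=load:t1 [load-bound]

  0. 3=3c; end=3; A:t0 B:-
  1. max(6,5)=6c; end=9; A:t0 B:t1
  2. max(5,7)=7c; end=16; A:t2 B:t1
  3. max(4,5)=5c; end=21; A:t2 B:t3
  4. max(2,4)=4c; end=25; A:t4 B:t3
  5. max(6,5)=6c; end=31; A:t4 B:t5
  6. max(5,9)=9c; end=40; A:t6 B:t5
  7. max(3,9)=9c; end=49; A:t6 B:t7
  8. max(5,2)=5c; end=54; A:t8 B:t7
  9. 8=8c; end=62; A:t8 B:t7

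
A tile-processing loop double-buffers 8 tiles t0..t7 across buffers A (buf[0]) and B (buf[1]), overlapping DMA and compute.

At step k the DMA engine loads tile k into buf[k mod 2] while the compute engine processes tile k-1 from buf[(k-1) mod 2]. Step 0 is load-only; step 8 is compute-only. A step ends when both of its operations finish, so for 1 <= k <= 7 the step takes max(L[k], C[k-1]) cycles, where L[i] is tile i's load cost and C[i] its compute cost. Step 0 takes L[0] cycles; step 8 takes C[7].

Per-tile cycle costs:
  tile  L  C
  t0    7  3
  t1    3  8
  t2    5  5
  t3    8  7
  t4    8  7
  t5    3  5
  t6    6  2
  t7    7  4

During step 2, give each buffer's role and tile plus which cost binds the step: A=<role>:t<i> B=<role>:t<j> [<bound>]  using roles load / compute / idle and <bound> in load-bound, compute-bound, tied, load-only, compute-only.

  0. 7=7c; end=7; A:t0 B:-
  1. max(3,3)=3c; end=10; A:t0 B:t1
  2. max(5,8)=8c; end=18; A:t2 B:t1
  3. max(8,5)=8c; end=26; A:t2 B:t3
  4. max(8,7)=8c; end=34; A:t4 B:t3
  5. max(3,7)=7c; end=41; A:t4 B:t5
  6. max(6,5)=6c; end=47; A:t6 B:t5
  7. max(7,2)=7c; end=54; A:t6 B:t7
  8. 4=4c; end=58; A:t6 B:t7

step 2: A=load:t2 B=compute:t1 [compute-bound]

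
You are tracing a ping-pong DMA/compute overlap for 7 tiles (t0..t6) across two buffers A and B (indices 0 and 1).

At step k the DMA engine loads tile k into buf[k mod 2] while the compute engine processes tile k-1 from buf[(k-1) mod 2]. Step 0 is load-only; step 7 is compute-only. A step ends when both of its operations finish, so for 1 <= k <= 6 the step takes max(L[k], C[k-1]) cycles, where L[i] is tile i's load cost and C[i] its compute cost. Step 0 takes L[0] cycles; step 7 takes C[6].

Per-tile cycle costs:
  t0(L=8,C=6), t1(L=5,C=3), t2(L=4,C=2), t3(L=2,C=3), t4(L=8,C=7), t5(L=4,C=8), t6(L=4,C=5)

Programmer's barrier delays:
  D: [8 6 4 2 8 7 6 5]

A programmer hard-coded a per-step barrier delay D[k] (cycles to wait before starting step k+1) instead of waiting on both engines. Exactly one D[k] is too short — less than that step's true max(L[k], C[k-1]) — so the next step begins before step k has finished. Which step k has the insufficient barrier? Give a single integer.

hazard at step 6

k=0 barrier L[0]=8→8c, D[0]=8 ok
k=1 barrier max(L[1]=5,C[0]=6)→6c, D[1]=6 ok
k=2 barrier max(L[2]=4,C[1]=3)→4c, D[2]=4 ok
k=3 barrier max(L[3]=2,C[2]=2)→2c, D[3]=2 ok
k=4 barrier max(L[4]=8,C[3]=3)→8c, D[4]=8 ok
k=5 barrier max(L[5]=4,C[4]=7)→7c, D[5]=7 ok
k=6 barrier max(L[6]=4,C[5]=8)→8c, D[6]=6 SHORT
k=7 barrier C[6]=5→5c, D[7]=5 ok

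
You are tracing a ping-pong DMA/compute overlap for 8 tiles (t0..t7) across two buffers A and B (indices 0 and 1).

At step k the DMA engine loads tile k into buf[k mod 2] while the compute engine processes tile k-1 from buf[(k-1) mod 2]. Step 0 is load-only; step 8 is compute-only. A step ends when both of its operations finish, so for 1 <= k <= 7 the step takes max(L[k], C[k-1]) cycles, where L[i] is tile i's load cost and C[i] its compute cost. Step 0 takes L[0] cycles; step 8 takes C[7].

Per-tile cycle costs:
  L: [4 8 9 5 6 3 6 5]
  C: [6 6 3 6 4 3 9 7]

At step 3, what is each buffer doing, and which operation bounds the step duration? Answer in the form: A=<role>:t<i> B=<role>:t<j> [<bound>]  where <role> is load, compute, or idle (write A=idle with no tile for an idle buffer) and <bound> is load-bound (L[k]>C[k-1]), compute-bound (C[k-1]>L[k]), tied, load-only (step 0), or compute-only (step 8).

  0. 4=4c; end=4; A:t0 B:-
  1. max(8,6)=8c; end=12; A:t0 B:t1
  2. max(9,6)=9c; end=21; A:t2 B:t1
  3. max(5,3)=5c; end=26; A:t2 B:t3
  4. max(6,6)=6c; end=32; A:t4 B:t3
  5. max(3,4)=4c; end=36; A:t4 B:t5
  6. max(6,3)=6c; end=42; A:t6 B:t5
  7. max(5,9)=9c; end=51; A:t6 B:t7
  8. 7=7c; end=58; A:t6 B:t7

step 3: A=compute:t2 B=load:t3 [load-bound]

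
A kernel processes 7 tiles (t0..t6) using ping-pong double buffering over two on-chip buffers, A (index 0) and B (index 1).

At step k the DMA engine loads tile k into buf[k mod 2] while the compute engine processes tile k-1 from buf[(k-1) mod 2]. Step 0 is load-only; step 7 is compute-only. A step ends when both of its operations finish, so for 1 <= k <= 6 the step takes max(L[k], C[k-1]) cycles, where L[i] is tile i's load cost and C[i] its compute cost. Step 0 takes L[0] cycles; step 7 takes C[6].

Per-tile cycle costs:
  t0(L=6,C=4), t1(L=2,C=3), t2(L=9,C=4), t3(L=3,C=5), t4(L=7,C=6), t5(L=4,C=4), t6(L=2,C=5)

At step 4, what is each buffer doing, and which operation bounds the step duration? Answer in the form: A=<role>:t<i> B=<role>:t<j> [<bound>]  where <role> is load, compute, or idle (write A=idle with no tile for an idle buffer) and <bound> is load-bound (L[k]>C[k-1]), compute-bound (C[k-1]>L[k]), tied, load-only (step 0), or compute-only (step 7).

step 4: A=load:t4 B=compute:t3 [load-bound]

k=0 load=t0/6c comp=- wait=6 total=6
k=1 load=t1/2c comp=t0/4c wait=4 total=10
k=2 load=t2/9c comp=t1/3c wait=9 total=19
k=3 load=t3/3c comp=t2/4c wait=4 total=23
k=4 load=t4/7c comp=t3/5c wait=7 total=30
k=5 load=t5/4c comp=t4/6c wait=6 total=36
k=6 load=t6/2c comp=t5/4c wait=4 total=40
k=7 load=- comp=t6/5c wait=5 total=45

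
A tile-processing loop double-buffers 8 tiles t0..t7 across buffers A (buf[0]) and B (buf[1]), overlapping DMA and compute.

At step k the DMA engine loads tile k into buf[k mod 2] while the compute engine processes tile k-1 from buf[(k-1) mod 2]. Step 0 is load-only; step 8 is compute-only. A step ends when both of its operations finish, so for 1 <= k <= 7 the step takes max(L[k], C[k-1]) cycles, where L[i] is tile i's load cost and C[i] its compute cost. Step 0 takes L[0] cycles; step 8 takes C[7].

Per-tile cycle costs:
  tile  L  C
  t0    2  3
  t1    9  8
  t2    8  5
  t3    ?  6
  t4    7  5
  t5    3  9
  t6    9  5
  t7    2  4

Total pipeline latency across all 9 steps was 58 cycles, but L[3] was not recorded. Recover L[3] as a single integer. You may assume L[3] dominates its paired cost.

L[3] = 9

step 0: dur = L[0]=2 = 2
step 1: dur = max(L[1]=9, C[0]=3) = 9
step 2: dur = max(L[2]=8, C[1]=8) = 8
step 3: dur = max(L[3]=?, C[2]=5) = L[3]  (unknown; binding)
step 4: dur = max(L[4]=7, C[3]=6) = 7
step 5: dur = max(L[5]=3, C[4]=5) = 5
step 6: dur = max(L[6]=9, C[5]=9) = 9
step 7: dur = max(L[7]=2, C[6]=5) = 5
step 8: dur = C[7]=4 = 4
sum of known step durations = 49
dur[3] = total - known = 58 - 49 = 9
L[3] is the binding max in step 3, so L[3] = dur[3] = 9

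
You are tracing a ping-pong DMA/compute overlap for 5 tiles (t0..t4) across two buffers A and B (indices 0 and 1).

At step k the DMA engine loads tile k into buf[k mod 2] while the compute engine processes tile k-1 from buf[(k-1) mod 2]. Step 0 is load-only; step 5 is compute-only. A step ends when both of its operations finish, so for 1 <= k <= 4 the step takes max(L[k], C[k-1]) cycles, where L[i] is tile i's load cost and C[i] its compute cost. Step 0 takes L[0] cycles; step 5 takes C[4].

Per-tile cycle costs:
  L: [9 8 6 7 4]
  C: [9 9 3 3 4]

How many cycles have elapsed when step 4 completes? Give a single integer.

end_cycle[4] = 38

[0] DMA t0→A (9c) ∥ CU idle ⇒ 9c, clock 9
[1] DMA t1→B (8c) ∥ CU A:t0 (9c) ⇒ 9c, clock 18
[2] DMA t2→A (6c) ∥ CU B:t1 (9c) ⇒ 9c, clock 27
[3] DMA t3→B (7c) ∥ CU A:t2 (3c) ⇒ 7c, clock 34
[4] DMA t4→A (4c) ∥ CU B:t3 (3c) ⇒ 4c, clock 38
[5] DMA idle ∥ CU A:t4 (4c) ⇒ 4c, clock 42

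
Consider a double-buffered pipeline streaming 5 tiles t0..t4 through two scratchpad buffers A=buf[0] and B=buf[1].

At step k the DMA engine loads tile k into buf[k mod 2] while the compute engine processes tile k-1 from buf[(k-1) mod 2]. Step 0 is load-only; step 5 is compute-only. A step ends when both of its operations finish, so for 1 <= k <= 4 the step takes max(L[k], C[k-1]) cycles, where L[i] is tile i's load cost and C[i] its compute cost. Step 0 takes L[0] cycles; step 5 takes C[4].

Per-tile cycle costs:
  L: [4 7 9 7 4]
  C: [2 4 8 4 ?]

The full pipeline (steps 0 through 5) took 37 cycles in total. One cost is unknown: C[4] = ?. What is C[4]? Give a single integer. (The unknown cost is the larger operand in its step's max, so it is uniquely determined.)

C[4] = 5

step 0 → dur = L[0]=4 = 4
step 1 → dur = max(L[1]=7, C[0]=2) = 7
step 2 → dur = max(L[2]=9, C[1]=4) = 9
step 3 → dur = max(L[3]=7, C[2]=8) = 8
step 4 → dur = max(L[4]=4, C[3]=4) = 4
step 5 → dur = C[4]=? = C[4]  (unknown; binding)
sum of known step durations = 32
dur[5] = total - known = 37 - 32 = 5
C[4] is the binding max in step 5, so C[4] = dur[5] = 5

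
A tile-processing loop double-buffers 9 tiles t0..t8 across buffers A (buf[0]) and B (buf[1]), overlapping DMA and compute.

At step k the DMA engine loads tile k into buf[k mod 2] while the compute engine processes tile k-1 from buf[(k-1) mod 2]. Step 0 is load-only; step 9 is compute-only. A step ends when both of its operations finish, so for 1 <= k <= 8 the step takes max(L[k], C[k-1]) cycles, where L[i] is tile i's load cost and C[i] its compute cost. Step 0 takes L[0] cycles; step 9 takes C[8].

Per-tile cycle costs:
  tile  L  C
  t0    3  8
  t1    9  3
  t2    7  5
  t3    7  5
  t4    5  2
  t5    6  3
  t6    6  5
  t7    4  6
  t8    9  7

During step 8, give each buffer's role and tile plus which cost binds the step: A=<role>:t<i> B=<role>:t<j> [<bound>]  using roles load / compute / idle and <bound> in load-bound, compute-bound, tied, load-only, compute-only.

step 8: A=load:t8 B=compute:t7 [load-bound]

step 0: L[0]=3 → dur=3, Σ=3 | A=load:t0 B=idle [load-only]
step 1: L[1]=9 C[0]=8 → dur=9, Σ=12 | A=compute:t0 B=load:t1 [load-bound]
step 2: L[2]=7 C[1]=3 → dur=7, Σ=19 | A=load:t2 B=compute:t1 [load-bound]
step 3: L[3]=7 C[2]=5 → dur=7, Σ=26 | A=compute:t2 B=load:t3 [load-bound]
step 4: L[4]=5 C[3]=5 → dur=5, Σ=31 | A=load:t4 B=compute:t3 [tied]
step 5: L[5]=6 C[4]=2 → dur=6, Σ=37 | A=compute:t4 B=load:t5 [load-bound]
step 6: L[6]=6 C[5]=3 → dur=6, Σ=43 | A=load:t6 B=compute:t5 [load-bound]
step 7: L[7]=4 C[6]=5 → dur=5, Σ=48 | A=compute:t6 B=load:t7 [compute-bound]
step 8: L[8]=9 C[7]=6 → dur=9, Σ=57 | A=load:t8 B=compute:t7 [load-bound]
step 9: C[8]=7 → dur=7, Σ=64 | A=compute:t8 B=idle [compute-only]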